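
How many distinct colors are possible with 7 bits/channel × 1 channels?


Total bits = 7 bits/channel × 1 channels = 7 bits
Distinct colors = 2^7
= 128 colors


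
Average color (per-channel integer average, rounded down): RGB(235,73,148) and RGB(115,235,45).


Midpoint: each channel = ⌊(C₁+C₂)/2⌋
R: ⌊(235+115)/2⌋ = 175
G: ⌊(73+235)/2⌋ = 154
B: ⌊(148+45)/2⌋ = 96
= RGB(175, 154, 96)


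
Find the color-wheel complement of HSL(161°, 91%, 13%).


Complement = opposite side of color wheel = hue + 180°
H' = (161 + 180) mod 360 = 341°
S and L unchanged.
= HSL(341°, 91%, 13%)


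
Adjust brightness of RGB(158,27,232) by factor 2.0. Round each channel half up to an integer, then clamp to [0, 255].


Multiply each channel by 2.0, round half up, clamp to [0, 255]
R: 158×2.0 = 316 → clamp → 255
G: 27×2.0 = 54
B: 232×2.0 = 464 → clamp → 255
= RGB(255, 54, 255)


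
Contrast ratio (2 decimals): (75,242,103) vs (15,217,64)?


Linearize each sRGB channel c=v/255: c/12.92 if c ≤ 0.04045 else ((c+0.055)/1.055)^2.4
L = 0.2126×R_lin + 0.7152×G_lin + 0.0722×B_lin
Color 1 (75,242,103):
  R=75: 75/255≈0.2941 > 0.04045 → ((0.2941+0.055)/1.055)^2.4 ≈ 0.07036
  G=242: 242/255≈0.9490 > 0.04045 → ((0.9490+0.055)/1.055)^2.4 ≈ 0.88792
  B=103: 103/255≈0.4039 > 0.04045 → ((0.4039+0.055)/1.055)^2.4 ≈ 0.13563
  L1 = 0.2126×0.07036 + 0.7152×0.88792 + 0.0722×0.13563 ≈ 0.65979
Color 2 (15,217,64):
  R=15: 15/255≈0.0588 > 0.04045 → ((0.0588+0.055)/1.055)^2.4 ≈ 0.00478
  G=217: 217/255≈0.8510 > 0.04045 → ((0.8510+0.055)/1.055)^2.4 ≈ 0.69387
  B=64: 64/255≈0.2510 > 0.04045 → ((0.2510+0.055)/1.055)^2.4 ≈ 0.05127
  L2 = 0.2126×0.00478 + 0.7152×0.69387 + 0.0722×0.05127 ≈ 0.50097
Lighter = 0.65979, Darker = 0.50097
Ratio = (L_lighter + 0.05) / (L_darker + 0.05)
Ratio = (0.65979 + 0.05) / (0.50097 + 0.05) = 0.70979 / 0.55097 ≈ 1.2883
Ratio ≈ 1.29:1


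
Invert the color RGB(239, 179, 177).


Invert: (255-R, 255-G, 255-B)
R: 255-239 = 16
G: 255-179 = 76
B: 255-177 = 78
= RGB(16, 76, 78)


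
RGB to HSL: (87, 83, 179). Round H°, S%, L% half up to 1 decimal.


Normalize: R'=87/255≈0.3412, G'=83/255≈0.3255, B'=179/255≈0.7020
Max=179/255, Min=83/255, Δ=Max-Min=96/255
L = (Max+Min)/2 = (179+83)/510 = 262/510 = 0.51372… → L = 51.4%
L > 0.5 → S = Δ/(2-Max-Min) = 96/(510-179-83) = 96/248 = 0.38709… → S = 38.7%
(the 1/255 factors cancel in S and H, so raw channel differences can be used)
Max is B' → H = 60 × ((R-G)/Δ + 4) = 60 × ((87-83)/96 + 4)
  4/96 + 4 = 0.0416… + 4 = 4.0416…
  H = 60 × 4.0416… = 242.5° → H = 242.5°
= HSL(242.5°, 38.7%, 51.4%)


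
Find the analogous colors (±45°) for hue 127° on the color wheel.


Base hue: 127°
Left analog: (127 - 45) mod 360 = 82°
Right analog: (127 + 45) mod 360 = 172°
Analogous hues = 82° and 172°


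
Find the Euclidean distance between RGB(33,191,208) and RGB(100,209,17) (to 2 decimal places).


d = √[(R₁-R₂)² + (G₁-G₂)² + (B₁-B₂)²]
d = √[(33-100)² + (191-209)² + (208-17)²]
d = √[4489 + 324 + 36481]
d = √41294
d ≈ 203.21


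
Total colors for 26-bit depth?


Colors = 2^bits = 2^26
= 67,108,864 colors


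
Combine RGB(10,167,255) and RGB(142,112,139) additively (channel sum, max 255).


Additive: each channel = min(255, C₁+C₂)
R: 10+142 = 152 → 152
G: 167+112 = 279 → 255
B: 255+139 = 394 → 255
= RGB(152, 255, 255)


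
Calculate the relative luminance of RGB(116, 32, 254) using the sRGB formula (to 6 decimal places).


Linearize each channel (sRGB transfer function): c = v/255; c_lin = c/12.92 if c ≤ 0.04045, else ((c+0.055)/1.055)^2.4
  R: 116/255 ≈ 0.454902 > 0.04045 → ((0.454902+0.055)/1.055)^2.4 ≈ 0.174647
  G: 32/255 ≈ 0.125490 > 0.04045 → ((0.125490+0.055)/1.055)^2.4 ≈ 0.014444
  B: 254/255 ≈ 0.996078 > 0.04045 → ((0.996078+0.055)/1.055)^2.4 ≈ 0.991102
R_lin = 0.174647, G_lin = 0.014444, B_lin = 0.991102
L = 0.2126×R + 0.7152×G + 0.0722×B
L = 0.2126×0.174647 + 0.7152×0.014444 + 0.0722×0.991102
L ≈ 0.119018


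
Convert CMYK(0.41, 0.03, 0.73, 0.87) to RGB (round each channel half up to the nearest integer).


R = 255 × (1-C) × (1-K) = 255 × 0.59 × 0.13 = 19.5585 → 20
G = 255 × (1-M) × (1-K) = 255 × 0.97 × 0.13 = 32.1555 → 32
B = 255 × (1-Y) × (1-K) = 255 × 0.27 × 0.13 = 8.9505 → 9
= RGB(20, 32, 9)


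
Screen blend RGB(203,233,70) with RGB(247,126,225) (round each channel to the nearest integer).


Screen: C = 255 - (255-A)×(255-B)/255, rounded to nearest integer
R: 255 - (255-203)×(255-247)/255 = 255 - 416/255 ≈ 255 - 1.631 = 253.369 → 253
G: 255 - (255-233)×(255-126)/255 = 255 - 2838/255 ≈ 255 - 11.129 = 243.871 → 244
B: 255 - (255-70)×(255-225)/255 = 255 - 5550/255 ≈ 255 - 21.765 = 233.235 → 233
= RGB(253, 244, 233)


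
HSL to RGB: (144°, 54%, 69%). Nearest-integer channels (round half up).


H=144°, S=0.54, L=0.69
C = (1-|2L-1|)×S = (1-|0.38|)×0.54 = 0.3348
H' = H/60 = 144/60 ≈ 2.4000; X = C×(1-|H' mod 2 - 1|) = 0.13392
m = L - C/2 = 0.69 - 0.1674 = 0.5226
Sector ⌊H'⌋ = 2 → (R',G',B') = (0.0, 0.3348, 0.13392)
RGB = ((R'+m)×255, (G'+m)×255, (B'+m)×255) = (133.263, 218.637, 167.4126)
Round half up → RGB(133, 219, 167)


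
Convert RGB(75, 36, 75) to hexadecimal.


R = 75 → 4B (hex)
G = 36 → 24 (hex)
B = 75 → 4B (hex)
Hex = #4B244B


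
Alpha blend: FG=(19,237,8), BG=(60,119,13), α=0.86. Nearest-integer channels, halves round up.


C = α×F + (1-α)×B, with 1-α = 0.14
R: 0.86×19 + 0.14×60 = 16.34 + 8.40 = 24.74 → 25
G: 0.86×237 + 0.14×119 = 203.82 + 16.66 = 220.48 → 220
B: 0.86×8 + 0.14×13 = 6.88 + 1.82 = 8.70 → 9
= RGB(25, 220, 9)


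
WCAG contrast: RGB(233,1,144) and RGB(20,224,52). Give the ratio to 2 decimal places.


Linearize each sRGB channel c=v/255: c/12.92 if c ≤ 0.04045 else ((c+0.055)/1.055)^2.4
L = 0.2126×R_lin + 0.7152×G_lin + 0.0722×B_lin
Color 1 (233,1,144):
  R=233: 233/255≈0.9137 > 0.04045 → ((0.9137+0.055)/1.055)^2.4 ≈ 0.81485
  G=1: 1/255≈0.0039 ≤ 0.04045 → 0.0039/12.92 ≈ 0.00030
  B=144: 144/255≈0.5647 > 0.04045 → ((0.5647+0.055)/1.055)^2.4 ≈ 0.27889
  L1 = 0.2126×0.81485 + 0.7152×0.00030 + 0.0722×0.27889 ≈ 0.19359
Color 2 (20,224,52):
  R=20: 20/255≈0.0784 > 0.04045 → ((0.0784+0.055)/1.055)^2.4 ≈ 0.00700
  G=224: 224/255≈0.8784 > 0.04045 → ((0.8784+0.055)/1.055)^2.4 ≈ 0.74540
  B=52: 52/255≈0.2039 > 0.04045 → ((0.2039+0.055)/1.055)^2.4 ≈ 0.03434
  L2 = 0.2126×0.00700 + 0.7152×0.74540 + 0.0722×0.03434 ≈ 0.53708
Lighter = 0.53708, Darker = 0.19359
Ratio = (L_lighter + 0.05) / (L_darker + 0.05)
Ratio = (0.53708 + 0.05) / (0.19359 + 0.05) = 0.58708 / 0.24359 ≈ 2.4101
Ratio ≈ 2.41:1


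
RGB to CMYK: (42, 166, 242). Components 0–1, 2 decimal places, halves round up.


R'=42/255≈0.1647, G'=166/255≈0.6510, B'=242/255≈0.9490
K = 1 - max(R',G',B') = 1 - 242/255 = 13/255 = 0.05098… → 0.05
(1-R'-K)/(1-K) simplifies to (max-R)/max with max = 242:
C = (242-42)/242 = 200/242 = 0.82644… → 0.83
M = (242-166)/242 = 76/242 = 0.31404… → 0.31
Y = (242-242)/242 = 0/242 = 0 → 0.00
= CMYK(0.83, 0.31, 0.00, 0.05)


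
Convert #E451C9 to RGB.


E4 → 228 (R)
51 → 81 (G)
C9 → 201 (B)
= RGB(228, 81, 201)


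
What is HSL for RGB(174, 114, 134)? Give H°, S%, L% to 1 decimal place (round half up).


Normalize: R'=174/255≈0.6824, G'=114/255≈0.4471, B'=134/255≈0.5255
Max=174/255, Min=114/255, Δ=Max-Min=60/255
L = (Max+Min)/2 = (174+114)/510 = 288/510 = 0.56470… → L = 56.5%
L > 0.5 → S = Δ/(2-Max-Min) = 60/(510-174-114) = 60/222 = 0.27027… → S = 27.0%
(the 1/255 factors cancel in S and H, so raw channel differences can be used)
Max is R' → H = 60 × (((G-B)/Δ) mod 6) = 60 × (((114-134)/60) mod 6)
  (-20)/60 = -0.3333…; negative, so add 6 → 5.6666…
  H = 60 × 5.6666… = 340° → H = 340.0°
= HSL(340.0°, 27.0%, 56.5%)


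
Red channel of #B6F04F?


Color: #B6F04F
R = B6 = 182
G = F0 = 240
B = 4F = 79
Red = 182


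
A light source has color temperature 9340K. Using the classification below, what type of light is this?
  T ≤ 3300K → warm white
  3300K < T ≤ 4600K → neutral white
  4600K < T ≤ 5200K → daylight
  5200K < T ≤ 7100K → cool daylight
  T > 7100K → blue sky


Temperature: 9340K
9340K > 7100K → blue sky
Classification: blue sky


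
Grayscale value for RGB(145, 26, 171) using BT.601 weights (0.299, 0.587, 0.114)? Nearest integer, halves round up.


Gray = 0.299×R + 0.587×G + 0.114×B
Gray = 0.299×145 + 0.587×26 + 0.114×171
Gray = 43.355 + 15.262 + 19.494
Gray = 78.111 → round half up → 78
Gray = 78


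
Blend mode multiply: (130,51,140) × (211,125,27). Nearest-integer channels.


Multiply: C = A×B/255, rounded to nearest integer
R: 130×211/255 = 27430/255 ≈ 107.569 → 108
G: 51×125/255 = 6375/255 ≈ 25.000 → 25
B: 140×27/255 = 3780/255 ≈ 14.824 → 15
= RGB(108, 25, 15)


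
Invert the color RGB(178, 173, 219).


Invert: (255-R, 255-G, 255-B)
R: 255-178 = 77
G: 255-173 = 82
B: 255-219 = 36
= RGB(77, 82, 36)


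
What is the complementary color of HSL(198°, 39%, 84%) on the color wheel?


Complement = opposite side of color wheel = hue + 180°
H' = (198 + 180) mod 360 = 18°
S and L unchanged.
= HSL(18°, 39%, 84%)


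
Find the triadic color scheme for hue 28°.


Triadic: equally spaced at 120° intervals
H1 = 28°
H2 = (28 + 120) mod 360 = 148°
H3 = (28 + 240) mod 360 = 268°
Triadic = 28°, 148°, 268°


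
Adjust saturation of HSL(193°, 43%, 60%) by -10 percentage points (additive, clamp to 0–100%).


Original S = 43%
Adjustment = -10 percentage points
New S = 43 + (-10) = 33
Clamp to [0, 100] → 33
= HSL(193°, 33%, 60%)


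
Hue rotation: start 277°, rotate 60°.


New hue = (H + rotation) mod 360
New hue = (277 + 60) mod 360
= 337 mod 360
= 337°


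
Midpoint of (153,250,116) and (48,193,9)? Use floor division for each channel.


Midpoint: each channel = ⌊(C₁+C₂)/2⌋
R: ⌊(153+48)/2⌋ = 100
G: ⌊(250+193)/2⌋ = 221
B: ⌊(116+9)/2⌋ = 62
= RGB(100, 221, 62)


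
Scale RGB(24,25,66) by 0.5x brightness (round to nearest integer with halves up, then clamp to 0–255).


Multiply each channel by 0.5, round half up, clamp to [0, 255]
R: 24×0.5 = 12
G: 25×0.5 = 12.5 → round → 13
B: 66×0.5 = 33
= RGB(12, 13, 33)


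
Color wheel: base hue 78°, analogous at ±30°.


Base hue: 78°
Left analog: (78 - 30) mod 360 = 48°
Right analog: (78 + 30) mod 360 = 108°
Analogous hues = 48° and 108°


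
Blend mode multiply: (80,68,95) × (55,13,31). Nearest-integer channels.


Multiply: C = A×B/255, rounded to nearest integer
R: 80×55/255 = 4400/255 ≈ 17.255 → 17
G: 68×13/255 = 884/255 ≈ 3.467 → 3
B: 95×31/255 = 2945/255 ≈ 11.549 → 12
= RGB(17, 3, 12)


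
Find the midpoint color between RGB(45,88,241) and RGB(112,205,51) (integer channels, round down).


Midpoint: each channel = ⌊(C₁+C₂)/2⌋
R: ⌊(45+112)/2⌋ = 78
G: ⌊(88+205)/2⌋ = 146
B: ⌊(241+51)/2⌋ = 146
= RGB(78, 146, 146)


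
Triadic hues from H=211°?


Triadic: equally spaced at 120° intervals
H1 = 211°
H2 = (211 + 120) mod 360 = 331°
H3 = (211 + 240) mod 360 = 91°
Triadic = 211°, 331°, 91°


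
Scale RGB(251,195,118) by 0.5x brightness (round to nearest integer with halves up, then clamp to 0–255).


Multiply each channel by 0.5, round half up, clamp to [0, 255]
R: 251×0.5 = 125.5 → round → 126
G: 195×0.5 = 97.5 → round → 98
B: 118×0.5 = 59
= RGB(126, 98, 59)


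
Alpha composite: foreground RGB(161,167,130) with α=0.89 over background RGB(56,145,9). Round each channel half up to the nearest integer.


C = α×F + (1-α)×B, with 1-α = 0.11
R: 0.89×161 + 0.11×56 = 143.29 + 6.16 = 149.45 → 149
G: 0.89×167 + 0.11×145 = 148.63 + 15.95 = 164.58 → 165
B: 0.89×130 + 0.11×9 = 115.70 + 0.99 = 116.69 → 117
= RGB(149, 165, 117)


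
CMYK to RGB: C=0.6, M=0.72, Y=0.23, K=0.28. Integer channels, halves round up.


R = 255 × (1-C) × (1-K) = 255 × 0.40 × 0.72 = 73.44 → 73
G = 255 × (1-M) × (1-K) = 255 × 0.28 × 0.72 = 51.408 → 51
B = 255 × (1-Y) × (1-K) = 255 × 0.77 × 0.72 = 141.372 → 141
= RGB(73, 51, 141)


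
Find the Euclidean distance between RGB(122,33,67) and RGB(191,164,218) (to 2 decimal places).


d = √[(R₁-R₂)² + (G₁-G₂)² + (B₁-B₂)²]
d = √[(122-191)² + (33-164)² + (67-218)²]
d = √[4761 + 17161 + 22801]
d = √44723
d ≈ 211.48


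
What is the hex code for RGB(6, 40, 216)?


R = 6 → 06 (hex)
G = 40 → 28 (hex)
B = 216 → D8 (hex)
Hex = #0628D8


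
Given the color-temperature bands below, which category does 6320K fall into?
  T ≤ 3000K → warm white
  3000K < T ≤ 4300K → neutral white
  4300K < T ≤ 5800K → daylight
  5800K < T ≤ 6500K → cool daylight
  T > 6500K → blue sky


Temperature: 6320K
5800K < 6320K ≤ 6500K → cool daylight
Classification: cool daylight


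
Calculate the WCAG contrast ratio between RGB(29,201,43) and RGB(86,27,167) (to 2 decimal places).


Linearize each sRGB channel c=v/255: c/12.92 if c ≤ 0.04045 else ((c+0.055)/1.055)^2.4
L = 0.2126×R_lin + 0.7152×G_lin + 0.0722×B_lin
Color 1 (29,201,43):
  R=29: 29/255≈0.1137 > 0.04045 → ((0.1137+0.055)/1.055)^2.4 ≈ 0.01229
  G=201: 201/255≈0.7882 > 0.04045 → ((0.7882+0.055)/1.055)^2.4 ≈ 0.58408
  B=43: 43/255≈0.1686 > 0.04045 → ((0.1686+0.055)/1.055)^2.4 ≈ 0.02416
  L1 = 0.2126×0.01229 + 0.7152×0.58408 + 0.0722×0.02416 ≈ 0.42209
Color 2 (86,27,167):
  R=86: 86/255≈0.3373 > 0.04045 → ((0.3373+0.055)/1.055)^2.4 ≈ 0.09306
  G=27: 27/255≈0.1059 > 0.04045 → ((0.1059+0.055)/1.055)^2.4 ≈ 0.01096
  B=167: 167/255≈0.6549 > 0.04045 → ((0.6549+0.055)/1.055)^2.4 ≈ 0.38643
  L2 = 0.2126×0.09306 + 0.7152×0.01096 + 0.0722×0.38643 ≈ 0.05552
Lighter = 0.42209, Darker = 0.05552
Ratio = (L_lighter + 0.05) / (L_darker + 0.05)
Ratio = (0.42209 + 0.05) / (0.05552 + 0.05) = 0.47209 / 0.10552 ≈ 4.4738
Ratio ≈ 4.47:1


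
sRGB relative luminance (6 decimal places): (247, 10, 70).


Linearize each channel (sRGB transfer function): c = v/255; c_lin = c/12.92 if c ≤ 0.04045, else ((c+0.055)/1.055)^2.4
  R: 247/255 ≈ 0.968627 > 0.04045 → ((0.968627+0.055)/1.055)^2.4 ≈ 0.930111
  G: 10/255 ≈ 0.039216 ≤ 0.04045 → 0.039216/12.92 ≈ 0.003035
  B: 70/255 ≈ 0.274510 > 0.04045 → ((0.274510+0.055)/1.055)^2.4 ≈ 0.061246
R_lin = 0.930111, G_lin = 0.003035, B_lin = 0.061246
L = 0.2126×R + 0.7152×G + 0.0722×B
L = 0.2126×0.930111 + 0.7152×0.003035 + 0.0722×0.061246
L ≈ 0.204334


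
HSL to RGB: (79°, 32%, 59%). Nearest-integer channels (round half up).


H=79°, S=0.32, L=0.59
C = (1-|2L-1|)×S = (1-|0.18|)×0.32 = 0.2624
H' = H/60 = 79/60 ≈ 1.3167; X = C×(1-|H' mod 2 - 1|) ≈ 0.1793
m = L - C/2 = 0.59 - 0.1312 = 0.4588
Sector ⌊H'⌋ = 1 → (R',G',B') = (≈0.1793, 0.2624, 0.0)
RGB = ((R'+m)×255, (G'+m)×255, (B'+m)×255) = (162.7172, 183.906, 116.994)
Round half up → RGB(163, 184, 117)


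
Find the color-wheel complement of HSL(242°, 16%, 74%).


Complement = opposite side of color wheel = hue + 180°
H' = (242 + 180) mod 360 = 62°
S and L unchanged.
= HSL(62°, 16%, 74%)


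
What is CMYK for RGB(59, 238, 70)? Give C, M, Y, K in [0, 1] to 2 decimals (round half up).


R'=59/255≈0.2314, G'=238/255≈0.9333, B'=70/255≈0.2745
K = 1 - max(R',G',B') = 1 - 238/255 = 17/255 = 0.06666… → 0.07
(1-R'-K)/(1-K) simplifies to (max-R)/max with max = 238:
C = (238-59)/238 = 179/238 = 0.75210… → 0.75
M = (238-238)/238 = 0/238 = 0 → 0.00
Y = (238-70)/238 = 168/238 = 0.70588… → 0.71
= CMYK(0.75, 0.00, 0.71, 0.07)


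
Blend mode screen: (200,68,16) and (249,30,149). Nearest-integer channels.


Screen: C = 255 - (255-A)×(255-B)/255, rounded to nearest integer
R: 255 - (255-200)×(255-249)/255 = 255 - 330/255 ≈ 255 - 1.294 = 253.706 → 254
G: 255 - (255-68)×(255-30)/255 = 255 - 42075/255 ≈ 255 - 165.000 = 90.000 → 90
B: 255 - (255-16)×(255-149)/255 = 255 - 25334/255 ≈ 255 - 99.349 = 155.651 → 156
= RGB(254, 90, 156)


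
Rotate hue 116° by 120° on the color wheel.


New hue = (H + rotation) mod 360
New hue = (116 + 120) mod 360
= 236 mod 360
= 236°


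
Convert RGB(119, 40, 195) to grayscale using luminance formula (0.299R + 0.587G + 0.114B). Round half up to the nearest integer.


Gray = 0.299×R + 0.587×G + 0.114×B
Gray = 0.299×119 + 0.587×40 + 0.114×195
Gray = 35.581 + 23.480 + 22.230
Gray = 81.291 → round half up → 81
Gray = 81


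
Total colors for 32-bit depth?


Colors = 2^bits = 2^32
= 4,294,967,296 colors


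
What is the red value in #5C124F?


Color: #5C124F
R = 5C = 92
G = 12 = 18
B = 4F = 79
Red = 92


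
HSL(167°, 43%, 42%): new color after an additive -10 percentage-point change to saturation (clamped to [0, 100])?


Original S = 43%
Adjustment = -10 percentage points
New S = 43 + (-10) = 33
Clamp to [0, 100] → 33
= HSL(167°, 33%, 42%)


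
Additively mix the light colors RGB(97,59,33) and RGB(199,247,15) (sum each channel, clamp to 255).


Additive: each channel = min(255, C₁+C₂)
R: 97+199 = 296 → 255
G: 59+247 = 306 → 255
B: 33+15 = 48 → 48
= RGB(255, 255, 48)


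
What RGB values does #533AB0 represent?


53 → 83 (R)
3A → 58 (G)
B0 → 176 (B)
= RGB(83, 58, 176)


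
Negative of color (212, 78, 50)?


Invert: (255-R, 255-G, 255-B)
R: 255-212 = 43
G: 255-78 = 177
B: 255-50 = 205
= RGB(43, 177, 205)


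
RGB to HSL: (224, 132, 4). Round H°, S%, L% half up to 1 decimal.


Normalize: R'=224/255≈0.8784, G'=132/255≈0.5176, B'=4/255≈0.0157
Max=224/255, Min=4/255, Δ=Max-Min=220/255
L = (Max+Min)/2 = (224+4)/510 = 228/510 = 0.44705… → L = 44.7%
L ≤ 0.5 → S = Δ/(Max+Min) = 220/(224+4) = 220/228 = 0.96491… → S = 96.5%
(the 1/255 factors cancel in S and H, so raw channel differences can be used)
Max is R' → H = 60 × (((G-B)/Δ) mod 6) = 60 × (((132-4)/220) mod 6)
  128/220 = 0.5818…
  H = 60 × 0.5818… = 34.909…° → H = 34.9°
= HSL(34.9°, 96.5%, 44.7%)


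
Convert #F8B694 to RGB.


F8 → 248 (R)
B6 → 182 (G)
94 → 148 (B)
= RGB(248, 182, 148)


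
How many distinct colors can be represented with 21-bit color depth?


Colors = 2^bits = 2^21
= 2,097,152 colors


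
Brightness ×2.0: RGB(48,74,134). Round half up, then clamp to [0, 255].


Multiply each channel by 2.0, round half up, clamp to [0, 255]
R: 48×2.0 = 96
G: 74×2.0 = 148
B: 134×2.0 = 268 → clamp → 255
= RGB(96, 148, 255)


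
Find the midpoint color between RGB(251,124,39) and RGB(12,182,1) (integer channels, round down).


Midpoint: each channel = ⌊(C₁+C₂)/2⌋
R: ⌊(251+12)/2⌋ = 131
G: ⌊(124+182)/2⌋ = 153
B: ⌊(39+1)/2⌋ = 20
= RGB(131, 153, 20)


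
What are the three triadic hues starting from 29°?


Triadic: equally spaced at 120° intervals
H1 = 29°
H2 = (29 + 120) mod 360 = 149°
H3 = (29 + 240) mod 360 = 269°
Triadic = 29°, 149°, 269°


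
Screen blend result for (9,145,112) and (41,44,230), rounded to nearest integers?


Screen: C = 255 - (255-A)×(255-B)/255, rounded to nearest integer
R: 255 - (255-9)×(255-41)/255 = 255 - 52644/255 ≈ 255 - 206.447 = 48.553 → 49
G: 255 - (255-145)×(255-44)/255 = 255 - 23210/255 ≈ 255 - 91.020 = 163.980 → 164
B: 255 - (255-112)×(255-230)/255 = 255 - 3575/255 ≈ 255 - 14.020 = 240.980 → 241
= RGB(49, 164, 241)


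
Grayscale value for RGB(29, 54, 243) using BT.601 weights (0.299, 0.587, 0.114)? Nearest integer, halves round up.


Gray = 0.299×R + 0.587×G + 0.114×B
Gray = 0.299×29 + 0.587×54 + 0.114×243
Gray = 8.671 + 31.698 + 27.702
Gray = 68.071 → round half up → 68
Gray = 68


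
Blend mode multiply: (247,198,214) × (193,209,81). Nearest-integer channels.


Multiply: C = A×B/255, rounded to nearest integer
R: 247×193/255 = 47671/255 ≈ 186.945 → 187
G: 198×209/255 = 41382/255 ≈ 162.282 → 162
B: 214×81/255 = 17334/255 ≈ 67.976 → 68
= RGB(187, 162, 68)


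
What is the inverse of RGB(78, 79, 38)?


Invert: (255-R, 255-G, 255-B)
R: 255-78 = 177
G: 255-79 = 176
B: 255-38 = 217
= RGB(177, 176, 217)


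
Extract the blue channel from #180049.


Color: #180049
R = 18 = 24
G = 00 = 0
B = 49 = 73
Blue = 73


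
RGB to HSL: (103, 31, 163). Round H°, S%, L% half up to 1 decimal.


Normalize: R'=103/255≈0.4039, G'=31/255≈0.1216, B'=163/255≈0.6392
Max=163/255, Min=31/255, Δ=Max-Min=132/255
L = (Max+Min)/2 = (163+31)/510 = 194/510 = 0.38039… → L = 38.0%
L ≤ 0.5 → S = Δ/(Max+Min) = 132/(163+31) = 132/194 = 0.68041… → S = 68.0%
(the 1/255 factors cancel in S and H, so raw channel differences can be used)
Max is B' → H = 60 × ((R-G)/Δ + 4) = 60 × ((103-31)/132 + 4)
  72/132 + 4 = 0.5454… + 4 = 4.5454…
  H = 60 × 4.5454… = 272.727…° → H = 272.7°
= HSL(272.7°, 68.0%, 38.0%)


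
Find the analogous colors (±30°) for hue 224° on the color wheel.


Base hue: 224°
Left analog: (224 - 30) mod 360 = 194°
Right analog: (224 + 30) mod 360 = 254°
Analogous hues = 194° and 254°


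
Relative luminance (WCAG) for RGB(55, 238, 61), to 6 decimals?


Linearize each channel (sRGB transfer function): c = v/255; c_lin = c/12.92 if c ≤ 0.04045, else ((c+0.055)/1.055)^2.4
  R: 55/255 ≈ 0.215686 > 0.04045 → ((0.215686+0.055)/1.055)^2.4 ≈ 0.038204
  G: 238/255 ≈ 0.933333 > 0.04045 → ((0.933333+0.055)/1.055)^2.4 ≈ 0.854993
  B: 61/255 ≈ 0.239216 > 0.04045 → ((0.239216+0.055)/1.055)^2.4 ≈ 0.046665
R_lin = 0.038204, G_lin = 0.854993, B_lin = 0.046665
L = 0.2126×R + 0.7152×G + 0.0722×B
L = 0.2126×0.038204 + 0.7152×0.854993 + 0.0722×0.046665
L ≈ 0.622982


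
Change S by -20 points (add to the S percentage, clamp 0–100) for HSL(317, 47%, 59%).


Original S = 47%
Adjustment = -20 percentage points
New S = 47 + (-20) = 27
Clamp to [0, 100] → 27
= HSL(317°, 27%, 59%)


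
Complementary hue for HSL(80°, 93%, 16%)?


Complement = opposite side of color wheel = hue + 180°
H' = (80 + 180) mod 360 = 260°
S and L unchanged.
= HSL(260°, 93%, 16%)


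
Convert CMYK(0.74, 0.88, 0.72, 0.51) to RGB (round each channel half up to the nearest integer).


R = 255 × (1-C) × (1-K) = 255 × 0.26 × 0.49 = 32.487 → 32
G = 255 × (1-M) × (1-K) = 255 × 0.12 × 0.49 = 14.994 → 15
B = 255 × (1-Y) × (1-K) = 255 × 0.28 × 0.49 = 34.986 → 35
= RGB(32, 15, 35)


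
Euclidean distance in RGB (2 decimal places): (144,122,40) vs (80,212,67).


d = √[(R₁-R₂)² + (G₁-G₂)² + (B₁-B₂)²]
d = √[(144-80)² + (122-212)² + (40-67)²]
d = √[4096 + 8100 + 729]
d = √12925
d ≈ 113.69


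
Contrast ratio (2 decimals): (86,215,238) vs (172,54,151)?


Linearize each sRGB channel c=v/255: c/12.92 if c ≤ 0.04045 else ((c+0.055)/1.055)^2.4
L = 0.2126×R_lin + 0.7152×G_lin + 0.0722×B_lin
Color 1 (86,215,238):
  R=86: 86/255≈0.3373 > 0.04045 → ((0.3373+0.055)/1.055)^2.4 ≈ 0.09306
  G=215: 215/255≈0.8431 > 0.04045 → ((0.8431+0.055)/1.055)^2.4 ≈ 0.67954
  B=238: 238/255≈0.9333 > 0.04045 → ((0.9333+0.055)/1.055)^2.4 ≈ 0.85499
  L1 = 0.2126×0.09306 + 0.7152×0.67954 + 0.0722×0.85499 ≈ 0.56752
Color 2 (172,54,151):
  R=172: 172/255≈0.6745 > 0.04045 → ((0.6745+0.055)/1.055)^2.4 ≈ 0.41254
  G=54: 54/255≈0.2118 > 0.04045 → ((0.2118+0.055)/1.055)^2.4 ≈ 0.03689
  B=151: 151/255≈0.5922 > 0.04045 → ((0.5922+0.055)/1.055)^2.4 ≈ 0.30947
  L2 = 0.2126×0.41254 + 0.7152×0.03689 + 0.0722×0.30947 ≈ 0.13643
Lighter = 0.56752, Darker = 0.13643
Ratio = (L_lighter + 0.05) / (L_darker + 0.05)
Ratio = (0.56752 + 0.05) / (0.13643 + 0.05) = 0.61752 / 0.18643 ≈ 3.3123
Ratio ≈ 3.31:1


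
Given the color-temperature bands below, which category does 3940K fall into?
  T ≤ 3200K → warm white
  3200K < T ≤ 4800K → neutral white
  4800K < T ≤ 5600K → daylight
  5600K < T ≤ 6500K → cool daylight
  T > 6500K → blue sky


Temperature: 3940K
3200K < 3940K ≤ 4800K → neutral white
Classification: neutral white


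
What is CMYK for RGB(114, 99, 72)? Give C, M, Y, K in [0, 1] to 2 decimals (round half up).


R'=114/255≈0.4471, G'=99/255≈0.3882, B'=72/255≈0.2824
K = 1 - max(R',G',B') = 1 - 114/255 = 141/255 = 0.55294… → 0.55
(1-R'-K)/(1-K) simplifies to (max-R)/max with max = 114:
C = (114-114)/114 = 0/114 = 0 → 0.00
M = (114-99)/114 = 15/114 = 0.13157… → 0.13
Y = (114-72)/114 = 42/114 = 0.36842… → 0.37
= CMYK(0.00, 0.13, 0.37, 0.55)


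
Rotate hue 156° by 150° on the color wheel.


New hue = (H + rotation) mod 360
New hue = (156 + 150) mod 360
= 306 mod 360
= 306°


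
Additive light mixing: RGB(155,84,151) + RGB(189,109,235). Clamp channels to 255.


Additive: each channel = min(255, C₁+C₂)
R: 155+189 = 344 → 255
G: 84+109 = 193 → 193
B: 151+235 = 386 → 255
= RGB(255, 193, 255)


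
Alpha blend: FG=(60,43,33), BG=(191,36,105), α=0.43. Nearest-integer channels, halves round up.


C = α×F + (1-α)×B, with 1-α = 0.57
R: 0.43×60 + 0.57×191 = 25.80 + 108.87 = 134.67 → 135
G: 0.43×43 + 0.57×36 = 18.49 + 20.52 = 39.01 → 39
B: 0.43×33 + 0.57×105 = 14.19 + 59.85 = 74.04 → 74
= RGB(135, 39, 74)


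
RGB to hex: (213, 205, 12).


R = 213 → D5 (hex)
G = 205 → CD (hex)
B = 12 → 0C (hex)
Hex = #D5CD0C


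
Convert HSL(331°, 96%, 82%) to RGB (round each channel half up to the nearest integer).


H=331°, S=0.96, L=0.82
C = (1-|2L-1|)×S = (1-|0.64|)×0.96 = 0.3456
H' = H/60 = 331/60 ≈ 5.5167; X = C×(1-|H' mod 2 - 1|) = 0.16704
m = L - C/2 = 0.82 - 0.1728 = 0.6472
Sector ⌊H'⌋ = 5 → (R',G',B') = (0.3456, 0.0, 0.16704)
RGB = ((R'+m)×255, (G'+m)×255, (B'+m)×255) = (253.164, 165.036, 207.6312)
Round half up → RGB(253, 165, 208)


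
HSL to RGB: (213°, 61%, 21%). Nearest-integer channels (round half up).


H=213°, S=0.61, L=0.21
C = (1-|2L-1|)×S = (1-|-0.58|)×0.61 = 0.2562
H' = H/60 = 213/60 ≈ 3.5500; X = C×(1-|H' mod 2 - 1|) = 0.11529
m = L - C/2 = 0.21 - 0.1281 = 0.0819
Sector ⌊H'⌋ = 3 → (R',G',B') = (0.0, 0.11529, 0.2562)
RGB = ((R'+m)×255, (G'+m)×255, (B'+m)×255) = (20.8845, 50.28345, 86.2155)
Round half up → RGB(21, 50, 86)


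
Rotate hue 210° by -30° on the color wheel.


New hue = (H + rotation) mod 360
New hue = (210 -30) mod 360
= 180 mod 360
= 180°


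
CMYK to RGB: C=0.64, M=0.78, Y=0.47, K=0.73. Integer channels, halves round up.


R = 255 × (1-C) × (1-K) = 255 × 0.36 × 0.27 = 24.786 → 25
G = 255 × (1-M) × (1-K) = 255 × 0.22 × 0.27 = 15.147 → 15
B = 255 × (1-Y) × (1-K) = 255 × 0.53 × 0.27 = 36.4905 → 36
= RGB(25, 15, 36)


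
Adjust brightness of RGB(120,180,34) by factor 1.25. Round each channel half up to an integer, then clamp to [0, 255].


Multiply each channel by 1.25, round half up, clamp to [0, 255]
R: 120×1.25 = 150
G: 180×1.25 = 225
B: 34×1.25 = 42.5 → round → 43
= RGB(150, 225, 43)


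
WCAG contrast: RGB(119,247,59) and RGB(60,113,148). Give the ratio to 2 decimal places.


Linearize each sRGB channel c=v/255: c/12.92 if c ≤ 0.04045 else ((c+0.055)/1.055)^2.4
L = 0.2126×R_lin + 0.7152×G_lin + 0.0722×B_lin
Color 1 (119,247,59):
  R=119: 119/255≈0.4667 > 0.04045 → ((0.4667+0.055)/1.055)^2.4 ≈ 0.18447
  G=247: 247/255≈0.9686 > 0.04045 → ((0.9686+0.055)/1.055)^2.4 ≈ 0.93011
  B=59: 59/255≈0.2314 > 0.04045 → ((0.2314+0.055)/1.055)^2.4 ≈ 0.04374
  L1 = 0.2126×0.18447 + 0.7152×0.93011 + 0.0722×0.04374 ≈ 0.70759
Color 2 (60,113,148):
  R=60: 60/255≈0.2353 > 0.04045 → ((0.2353+0.055)/1.055)^2.4 ≈ 0.04519
  G=113: 113/255≈0.4431 > 0.04045 → ((0.4431+0.055)/1.055)^2.4 ≈ 0.16513
  B=148: 148/255≈0.5804 > 0.04045 → ((0.5804+0.055)/1.055)^2.4 ≈ 0.29614
  L2 = 0.2126×0.04519 + 0.7152×0.16513 + 0.0722×0.29614 ≈ 0.14909
Lighter = 0.70759, Darker = 0.14909
Ratio = (L_lighter + 0.05) / (L_darker + 0.05)
Ratio = (0.70759 + 0.05) / (0.14909 + 0.05) = 0.75759 / 0.19909 ≈ 3.8053
Ratio ≈ 3.81:1


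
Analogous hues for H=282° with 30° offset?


Base hue: 282°
Left analog: (282 - 30) mod 360 = 252°
Right analog: (282 + 30) mod 360 = 312°
Analogous hues = 252° and 312°


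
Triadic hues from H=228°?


Triadic: equally spaced at 120° intervals
H1 = 228°
H2 = (228 + 120) mod 360 = 348°
H3 = (228 + 240) mod 360 = 108°
Triadic = 228°, 348°, 108°


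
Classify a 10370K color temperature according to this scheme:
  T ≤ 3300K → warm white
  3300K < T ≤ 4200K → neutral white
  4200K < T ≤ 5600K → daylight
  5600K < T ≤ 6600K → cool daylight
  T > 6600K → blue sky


Temperature: 10370K
10370K > 6600K → blue sky
Classification: blue sky


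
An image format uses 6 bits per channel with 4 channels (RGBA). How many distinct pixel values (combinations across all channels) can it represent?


Total bits = 6 bits/channel × 4 channels = 24 bits
Distinct pixel values = 2^24
= 16,777,216 pixel values


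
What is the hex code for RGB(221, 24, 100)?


R = 221 → DD (hex)
G = 24 → 18 (hex)
B = 100 → 64 (hex)
Hex = #DD1864


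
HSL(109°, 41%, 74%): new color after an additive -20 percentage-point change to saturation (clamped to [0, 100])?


Original S = 41%
Adjustment = -20 percentage points
New S = 41 + (-20) = 21
Clamp to [0, 100] → 21
= HSL(109°, 21%, 74%)


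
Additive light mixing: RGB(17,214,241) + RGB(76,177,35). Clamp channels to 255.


Additive: each channel = min(255, C₁+C₂)
R: 17+76 = 93 → 93
G: 214+177 = 391 → 255
B: 241+35 = 276 → 255
= RGB(93, 255, 255)


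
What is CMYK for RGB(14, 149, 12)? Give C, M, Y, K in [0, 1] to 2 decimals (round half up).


R'=14/255≈0.0549, G'=149/255≈0.5843, B'=12/255≈0.0471
K = 1 - max(R',G',B') = 1 - 149/255 = 106/255 = 0.41568… → 0.42
(1-R'-K)/(1-K) simplifies to (max-R)/max with max = 149:
C = (149-14)/149 = 135/149 = 0.90604… → 0.91
M = (149-149)/149 = 0/149 = 0 → 0.00
Y = (149-12)/149 = 137/149 = 0.91946… → 0.92
= CMYK(0.91, 0.00, 0.92, 0.42)


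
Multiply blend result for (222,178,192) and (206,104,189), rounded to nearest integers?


Multiply: C = A×B/255, rounded to nearest integer
R: 222×206/255 = 45732/255 ≈ 179.341 → 179
G: 178×104/255 = 18512/255 ≈ 72.596 → 73
B: 192×189/255 = 36288/255 ≈ 142.306 → 142
= RGB(179, 73, 142)


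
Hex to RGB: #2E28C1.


2E → 46 (R)
28 → 40 (G)
C1 → 193 (B)
= RGB(46, 40, 193)


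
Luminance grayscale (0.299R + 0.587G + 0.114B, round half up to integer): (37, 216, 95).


Gray = 0.299×R + 0.587×G + 0.114×B
Gray = 0.299×37 + 0.587×216 + 0.114×95
Gray = 11.063 + 126.792 + 10.830
Gray = 148.685 → round half up → 149
Gray = 149


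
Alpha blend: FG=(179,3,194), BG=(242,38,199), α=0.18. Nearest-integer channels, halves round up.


C = α×F + (1-α)×B, with 1-α = 0.82
R: 0.18×179 + 0.82×242 = 32.22 + 198.44 = 230.66 → 231
G: 0.18×3 + 0.82×38 = 0.54 + 31.16 = 31.70 → 32
B: 0.18×194 + 0.82×199 = 34.92 + 163.18 = 198.10 → 198
= RGB(231, 32, 198)


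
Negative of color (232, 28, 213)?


Invert: (255-R, 255-G, 255-B)
R: 255-232 = 23
G: 255-28 = 227
B: 255-213 = 42
= RGB(23, 227, 42)


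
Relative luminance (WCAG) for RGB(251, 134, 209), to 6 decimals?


Linearize each channel (sRGB transfer function): c = v/255; c_lin = c/12.92 if c ≤ 0.04045, else ((c+0.055)/1.055)^2.4
  R: 251/255 ≈ 0.984314 > 0.04045 → ((0.984314+0.055)/1.055)^2.4 ≈ 0.964686
  G: 134/255 ≈ 0.525490 > 0.04045 → ((0.525490+0.055)/1.055)^2.4 ≈ 0.238398
  B: 209/255 ≈ 0.819608 > 0.04045 → ((0.819608+0.055)/1.055)^2.4 ≈ 0.637597
R_lin = 0.964686, G_lin = 0.238398, B_lin = 0.637597
L = 0.2126×R + 0.7152×G + 0.0722×B
L = 0.2126×0.964686 + 0.7152×0.238398 + 0.0722×0.637597
L ≈ 0.421629


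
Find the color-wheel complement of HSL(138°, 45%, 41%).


Complement = opposite side of color wheel = hue + 180°
H' = (138 + 180) mod 360 = 318°
S and L unchanged.
= HSL(318°, 45%, 41%)


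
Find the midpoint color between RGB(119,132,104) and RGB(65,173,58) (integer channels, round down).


Midpoint: each channel = ⌊(C₁+C₂)/2⌋
R: ⌊(119+65)/2⌋ = 92
G: ⌊(132+173)/2⌋ = 152
B: ⌊(104+58)/2⌋ = 81
= RGB(92, 152, 81)


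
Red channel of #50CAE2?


Color: #50CAE2
R = 50 = 80
G = CA = 202
B = E2 = 226
Red = 80


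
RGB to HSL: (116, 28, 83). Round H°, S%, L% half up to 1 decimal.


Normalize: R'=116/255≈0.4549, G'=28/255≈0.1098, B'=83/255≈0.3255
Max=116/255, Min=28/255, Δ=Max-Min=88/255
L = (Max+Min)/2 = (116+28)/510 = 144/510 = 0.28235… → L = 28.2%
L ≤ 0.5 → S = Δ/(Max+Min) = 88/(116+28) = 88/144 = 0.61111… → S = 61.1%
(the 1/255 factors cancel in S and H, so raw channel differences can be used)
Max is R' → H = 60 × (((G-B)/Δ) mod 6) = 60 × (((28-83)/88) mod 6)
  (-55)/88 = -0.625; negative, so add 6 → 5.375
  H = 60 × 5.375 = 322.5° → H = 322.5°
= HSL(322.5°, 61.1%, 28.2%)


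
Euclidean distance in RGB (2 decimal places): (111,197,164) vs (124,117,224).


d = √[(R₁-R₂)² + (G₁-G₂)² + (B₁-B₂)²]
d = √[(111-124)² + (197-117)² + (164-224)²]
d = √[169 + 6400 + 3600]
d = √10169
d ≈ 100.84


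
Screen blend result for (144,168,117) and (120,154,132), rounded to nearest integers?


Screen: C = 255 - (255-A)×(255-B)/255, rounded to nearest integer
R: 255 - (255-144)×(255-120)/255 = 255 - 14985/255 ≈ 255 - 58.765 = 196.235 → 196
G: 255 - (255-168)×(255-154)/255 = 255 - 8787/255 ≈ 255 - 34.459 = 220.541 → 221
B: 255 - (255-117)×(255-132)/255 = 255 - 16974/255 ≈ 255 - 66.565 = 188.435 → 188
= RGB(196, 221, 188)


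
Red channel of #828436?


Color: #828436
R = 82 = 130
G = 84 = 132
B = 36 = 54
Red = 130


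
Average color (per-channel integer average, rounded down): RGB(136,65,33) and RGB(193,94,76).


Midpoint: each channel = ⌊(C₁+C₂)/2⌋
R: ⌊(136+193)/2⌋ = 164
G: ⌊(65+94)/2⌋ = 79
B: ⌊(33+76)/2⌋ = 54
= RGB(164, 79, 54)


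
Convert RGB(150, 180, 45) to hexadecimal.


R = 150 → 96 (hex)
G = 180 → B4 (hex)
B = 45 → 2D (hex)
Hex = #96B42D


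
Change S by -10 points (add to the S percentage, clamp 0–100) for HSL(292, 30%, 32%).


Original S = 30%
Adjustment = -10 percentage points
New S = 30 + (-10) = 20
Clamp to [0, 100] → 20
= HSL(292°, 20%, 32%)


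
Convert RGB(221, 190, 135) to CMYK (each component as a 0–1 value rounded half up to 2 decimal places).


R'=221/255≈0.8667, G'=190/255≈0.7451, B'=135/255≈0.5294
K = 1 - max(R',G',B') = 1 - 221/255 = 34/255 = 0.13333… → 0.13
(1-R'-K)/(1-K) simplifies to (max-R)/max with max = 221:
C = (221-221)/221 = 0/221 = 0 → 0.00
M = (221-190)/221 = 31/221 = 0.14027… → 0.14
Y = (221-135)/221 = 86/221 = 0.38914… → 0.39
= CMYK(0.00, 0.14, 0.39, 0.13)


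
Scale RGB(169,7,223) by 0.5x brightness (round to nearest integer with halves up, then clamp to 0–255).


Multiply each channel by 0.5, round half up, clamp to [0, 255]
R: 169×0.5 = 84.5 → round → 85
G: 7×0.5 = 3.5 → round → 4
B: 223×0.5 = 111.5 → round → 112
= RGB(85, 4, 112)


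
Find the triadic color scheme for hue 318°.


Triadic: equally spaced at 120° intervals
H1 = 318°
H2 = (318 + 120) mod 360 = 78°
H3 = (318 + 240) mod 360 = 198°
Triadic = 318°, 78°, 198°


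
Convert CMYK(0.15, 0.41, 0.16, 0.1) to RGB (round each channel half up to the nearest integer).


R = 255 × (1-C) × (1-K) = 255 × 0.85 × 0.90 = 195.075 → 195
G = 255 × (1-M) × (1-K) = 255 × 0.59 × 0.90 = 135.405 → 135
B = 255 × (1-Y) × (1-K) = 255 × 0.84 × 0.90 = 192.78 → 193
= RGB(195, 135, 193)


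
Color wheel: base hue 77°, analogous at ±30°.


Base hue: 77°
Left analog: (77 - 30) mod 360 = 47°
Right analog: (77 + 30) mod 360 = 107°
Analogous hues = 47° and 107°


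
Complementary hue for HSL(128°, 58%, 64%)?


Complement = opposite side of color wheel = hue + 180°
H' = (128 + 180) mod 360 = 308°
S and L unchanged.
= HSL(308°, 58%, 64%)


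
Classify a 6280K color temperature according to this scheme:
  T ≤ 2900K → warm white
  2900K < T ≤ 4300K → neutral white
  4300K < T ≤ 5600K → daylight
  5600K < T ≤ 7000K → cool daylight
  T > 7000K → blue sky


Temperature: 6280K
5600K < 6280K ≤ 7000K → cool daylight
Classification: cool daylight


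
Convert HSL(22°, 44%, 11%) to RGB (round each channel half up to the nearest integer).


H=22°, S=0.44, L=0.11
C = (1-|2L-1|)×S = (1-|-0.78|)×0.44 = 0.0968
H' = H/60 = 22/60 ≈ 0.3667; X = C×(1-|H' mod 2 - 1|) ≈ 0.0355
m = L - C/2 = 0.11 - 0.0484 = 0.0616
Sector ⌊H'⌋ = 0 → (R',G',B') = (0.0968, ≈0.0355, 0.0)
RGB = ((R'+m)×255, (G'+m)×255, (B'+m)×255) = (40.392, 24.7588, 15.708)
Round half up → RGB(40, 25, 16)


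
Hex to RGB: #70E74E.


70 → 112 (R)
E7 → 231 (G)
4E → 78 (B)
= RGB(112, 231, 78)


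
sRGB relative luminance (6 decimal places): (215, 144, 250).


Linearize each channel (sRGB transfer function): c = v/255; c_lin = c/12.92 if c ≤ 0.04045, else ((c+0.055)/1.055)^2.4
  R: 215/255 ≈ 0.843137 > 0.04045 → ((0.843137+0.055)/1.055)^2.4 ≈ 0.679542
  G: 144/255 ≈ 0.564706 > 0.04045 → ((0.564706+0.055)/1.055)^2.4 ≈ 0.278894
  B: 250/255 ≈ 0.980392 > 0.04045 → ((0.980392+0.055)/1.055)^2.4 ≈ 0.955973
R_lin = 0.679542, G_lin = 0.278894, B_lin = 0.955973
L = 0.2126×R + 0.7152×G + 0.0722×B
L = 0.2126×0.679542 + 0.7152×0.278894 + 0.0722×0.955973
L ≈ 0.412957


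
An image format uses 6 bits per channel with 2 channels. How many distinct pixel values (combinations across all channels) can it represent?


Total bits = 6 bits/channel × 2 channels = 12 bits
Distinct pixel values = 2^12
= 4,096 pixel values


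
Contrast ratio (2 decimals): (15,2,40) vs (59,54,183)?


Linearize each sRGB channel c=v/255: c/12.92 if c ≤ 0.04045 else ((c+0.055)/1.055)^2.4
L = 0.2126×R_lin + 0.7152×G_lin + 0.0722×B_lin
Color 1 (15,2,40):
  R=15: 15/255≈0.0588 > 0.04045 → ((0.0588+0.055)/1.055)^2.4 ≈ 0.00478
  G=2: 2/255≈0.0078 ≤ 0.04045 → 0.0078/12.92 ≈ 0.00061
  B=40: 40/255≈0.1569 > 0.04045 → ((0.1569+0.055)/1.055)^2.4 ≈ 0.02122
  L1 = 0.2126×0.00478 + 0.7152×0.00061 + 0.0722×0.02122 ≈ 0.00298
Color 2 (59,54,183):
  R=59: 59/255≈0.2314 > 0.04045 → ((0.2314+0.055)/1.055)^2.4 ≈ 0.04374
  G=54: 54/255≈0.2118 > 0.04045 → ((0.2118+0.055)/1.055)^2.4 ≈ 0.03689
  B=183: 183/255≈0.7176 > 0.04045 → ((0.7176+0.055)/1.055)^2.4 ≈ 0.47353
  L2 = 0.2126×0.04374 + 0.7152×0.03689 + 0.0722×0.47353 ≈ 0.06987
Lighter = 0.06987, Darker = 0.00298
Ratio = (L_lighter + 0.05) / (L_darker + 0.05)
Ratio = (0.06987 + 0.05) / (0.00298 + 0.05) = 0.11987 / 0.05298 ≈ 2.2625
Ratio ≈ 2.26:1


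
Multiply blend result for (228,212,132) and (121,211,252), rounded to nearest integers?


Multiply: C = A×B/255, rounded to nearest integer
R: 228×121/255 = 27588/255 ≈ 108.188 → 108
G: 212×211/255 = 44732/255 ≈ 175.420 → 175
B: 132×252/255 = 33264/255 ≈ 130.447 → 130
= RGB(108, 175, 130)


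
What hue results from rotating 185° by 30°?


New hue = (H + rotation) mod 360
New hue = (185 + 30) mod 360
= 215 mod 360
= 215°


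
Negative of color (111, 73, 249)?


Invert: (255-R, 255-G, 255-B)
R: 255-111 = 144
G: 255-73 = 182
B: 255-249 = 6
= RGB(144, 182, 6)


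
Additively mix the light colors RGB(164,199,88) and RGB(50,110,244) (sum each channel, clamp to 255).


Additive: each channel = min(255, C₁+C₂)
R: 164+50 = 214 → 214
G: 199+110 = 309 → 255
B: 88+244 = 332 → 255
= RGB(214, 255, 255)


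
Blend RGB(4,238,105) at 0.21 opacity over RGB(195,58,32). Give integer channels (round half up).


C = α×F + (1-α)×B, with 1-α = 0.79
R: 0.21×4 + 0.79×195 = 0.84 + 154.05 = 154.89 → 155
G: 0.21×238 + 0.79×58 = 49.98 + 45.82 = 95.80 → 96
B: 0.21×105 + 0.79×32 = 22.05 + 25.28 = 47.33 → 47
= RGB(155, 96, 47)
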